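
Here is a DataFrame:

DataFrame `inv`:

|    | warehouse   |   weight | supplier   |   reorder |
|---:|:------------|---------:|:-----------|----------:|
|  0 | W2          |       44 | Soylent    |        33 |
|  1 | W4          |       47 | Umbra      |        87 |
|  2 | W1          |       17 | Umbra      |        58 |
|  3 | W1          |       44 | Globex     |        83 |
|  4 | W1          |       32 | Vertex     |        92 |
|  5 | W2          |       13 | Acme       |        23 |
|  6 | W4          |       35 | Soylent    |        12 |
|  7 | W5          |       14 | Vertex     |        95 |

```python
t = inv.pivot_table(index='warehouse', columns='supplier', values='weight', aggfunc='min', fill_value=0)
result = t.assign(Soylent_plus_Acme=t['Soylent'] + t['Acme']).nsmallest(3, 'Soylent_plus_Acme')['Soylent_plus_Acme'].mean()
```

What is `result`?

pivot: rows=warehouse, cols=supplier, min(weight):
supplier   Acme  Globex  Soylent  Umbra  Vertex
warehouse                                      
W1            0      44        0     17      32
W2           13       0       44      0       0
W4            0       0       35     47       0
W5            0       0        0      0      14
add column Soylent_plus_Acme = t['Soylent'] + t['Acme']:
supplier   Acme  Globex  Soylent  Umbra  Vertex  Soylent_plus_Acme
warehouse                                                         
W1            0      44        0     17      32                  0
W2           13       0       44      0       0                 57
W4            0       0       35     47       0                 35
W5            0       0        0      0      14                  0
take 3 rows with smallest Soylent_plus_Acme:
supplier   Acme  Globex  Soylent  Umbra  Vertex  Soylent_plus_Acme
warehouse                                                         
W1            0      44        0     17      32                  0
W5            0       0        0      0      14                  0
W4            0       0       35     47       0                 35
Finally, mean of column 'Soylent_plus_Acme' = 11.6666666667.

11.6666666667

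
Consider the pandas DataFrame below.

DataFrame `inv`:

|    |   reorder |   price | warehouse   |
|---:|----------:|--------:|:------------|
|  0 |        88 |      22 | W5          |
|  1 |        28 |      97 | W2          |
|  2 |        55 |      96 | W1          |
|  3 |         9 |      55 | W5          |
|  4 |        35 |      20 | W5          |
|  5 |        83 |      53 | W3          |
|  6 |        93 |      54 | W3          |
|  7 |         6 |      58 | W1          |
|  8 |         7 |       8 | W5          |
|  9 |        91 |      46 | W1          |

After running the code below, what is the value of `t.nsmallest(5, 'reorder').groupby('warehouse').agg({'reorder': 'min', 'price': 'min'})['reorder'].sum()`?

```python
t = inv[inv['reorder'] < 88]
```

41

filter rows where reorder < 88:
   reorder  price warehouse
1       28     97        W2
2       55     96        W1
3        9     55        W5
4       35     20        W5
5       83     53        W3
7        6     58        W1
8        7      8        W5
take 5 rows with smallest reorder:
   reorder  price warehouse
7        6     58        W1
8        7      8        W5
3        9     55        W5
1       28     97        W2
4       35     20        W5
group by warehouse: min(reorder), min(price):
           reorder  price
warehouse                
W1               6     58
W2              28     97
W5               7      8
The sum of column 'reorder' is 41.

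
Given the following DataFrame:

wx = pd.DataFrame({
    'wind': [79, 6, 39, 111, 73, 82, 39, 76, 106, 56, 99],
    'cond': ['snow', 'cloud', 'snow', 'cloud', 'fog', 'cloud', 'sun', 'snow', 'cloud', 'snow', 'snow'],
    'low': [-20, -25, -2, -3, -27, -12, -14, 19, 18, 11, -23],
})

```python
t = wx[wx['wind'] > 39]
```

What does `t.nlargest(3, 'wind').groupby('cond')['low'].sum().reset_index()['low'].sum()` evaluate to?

filter rows where wind > 39:
    wind   cond  low
0     79   snow  -20
3    111  cloud   -3
4     73    fog  -27
5     82  cloud  -12
7     76   snow   19
8    106  cloud   18
9     56   snow   11
10    99   snow  -23
take 3 rows with largest wind:
    wind   cond  low
3    111  cloud   -3
8    106  cloud   18
10    99   snow  -23
group by cond, sum of low:
cond
cloud    15
snow    -23
Name: low, dtype: int64
reset_index():
    cond  low
0  cloud   15
1   snow  -23
Then the sum of column 'low': -8

-8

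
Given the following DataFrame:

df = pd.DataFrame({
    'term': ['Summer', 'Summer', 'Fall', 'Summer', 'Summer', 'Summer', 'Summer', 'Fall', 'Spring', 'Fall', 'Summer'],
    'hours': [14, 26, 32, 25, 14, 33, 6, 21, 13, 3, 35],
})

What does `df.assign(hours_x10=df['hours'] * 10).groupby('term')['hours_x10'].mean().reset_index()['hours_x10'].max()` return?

218.571428571

add column hours_x10 = df['hours'] * 10:
      term  hours  hours_x10
0   Summer     14        140
1   Summer     26        260
2     Fall     32        320
3   Summer     25        250
4   Summer     14        140
5   Summer     33        330
6   Summer      6         60
7     Fall     21        210
8   Spring     13        130
9     Fall      3         30
10  Summer     35        350
group by term, mean of hours_x10:
term
Fall      186.666667
Spring    130.000000
Summer    218.571429
Name: hours_x10, dtype: float64
reset_index():
     term   hours_x10
0    Fall  186.666667
1  Spring  130.000000
2  Summer  218.571429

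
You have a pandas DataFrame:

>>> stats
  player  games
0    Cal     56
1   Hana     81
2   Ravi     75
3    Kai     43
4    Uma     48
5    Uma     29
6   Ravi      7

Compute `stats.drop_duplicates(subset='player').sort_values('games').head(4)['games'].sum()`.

222

drop duplicate player (keep=first):
  player  games
0    Cal     56
1   Hana     81
2   Ravi     75
3    Kai     43
4    Uma     48
sort by games:
  player  games
3    Kai     43
4    Uma     48
0    Cal     56
2   Ravi     75
1   Hana     81
take first 4 rows:
  player  games
3    Kai     43
4    Uma     48
0    Cal     56
2   Ravi     75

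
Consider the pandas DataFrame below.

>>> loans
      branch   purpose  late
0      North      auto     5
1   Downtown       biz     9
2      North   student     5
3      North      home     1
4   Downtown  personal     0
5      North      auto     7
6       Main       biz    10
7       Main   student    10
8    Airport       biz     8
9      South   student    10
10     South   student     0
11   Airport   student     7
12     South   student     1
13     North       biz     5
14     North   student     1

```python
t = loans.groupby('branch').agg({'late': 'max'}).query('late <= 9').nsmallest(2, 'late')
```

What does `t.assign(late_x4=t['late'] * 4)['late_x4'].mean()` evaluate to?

30.0

group by branch, max of late:
          late
branch        
Airport      8
Downtown     9
Main        10
North        7
South       10
filter rows where late <= 9:
          late
branch        
Airport      8
Downtown     9
North        7
take 2 rows with smallest late:
         late
branch       
North       7
Airport     8
add column late_x4 = t['late'] * 4:
         late  late_x4
branch                
North       7       28
Airport     8       32
The mean of column 'late_x4' is 30.0.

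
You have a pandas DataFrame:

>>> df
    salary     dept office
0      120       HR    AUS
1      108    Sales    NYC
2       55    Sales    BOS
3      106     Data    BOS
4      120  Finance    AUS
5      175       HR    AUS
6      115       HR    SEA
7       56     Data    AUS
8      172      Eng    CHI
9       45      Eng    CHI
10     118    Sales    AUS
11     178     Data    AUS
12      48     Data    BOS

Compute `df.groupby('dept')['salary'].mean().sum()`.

555.833333333

group by dept, mean of salary:
dept
Data        97.000000
Eng        108.500000
Finance    120.000000
HR         136.666667
Sales       93.666667
Name: salary, dtype: float64
sum of the resulting series → 555.833333333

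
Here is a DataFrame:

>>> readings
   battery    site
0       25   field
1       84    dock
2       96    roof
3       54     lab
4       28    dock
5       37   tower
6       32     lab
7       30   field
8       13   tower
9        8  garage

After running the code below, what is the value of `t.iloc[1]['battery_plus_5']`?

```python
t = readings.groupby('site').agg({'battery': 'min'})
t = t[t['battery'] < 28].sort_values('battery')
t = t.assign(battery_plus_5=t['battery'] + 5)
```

group by site, min of battery:
        battery
site           
dock         28
field        25
garage        8
lab          32
roof         96
tower        13
filter rows where battery < 28:
        battery
site           
field        25
garage        8
tower        13
sort by battery:
        battery
site           
garage        8
tower        13
field        25
add column battery_plus_5 = t['battery'] + 5:
        battery  battery_plus_5
site                           
garage        8              13
tower        13              18
field        25              30

18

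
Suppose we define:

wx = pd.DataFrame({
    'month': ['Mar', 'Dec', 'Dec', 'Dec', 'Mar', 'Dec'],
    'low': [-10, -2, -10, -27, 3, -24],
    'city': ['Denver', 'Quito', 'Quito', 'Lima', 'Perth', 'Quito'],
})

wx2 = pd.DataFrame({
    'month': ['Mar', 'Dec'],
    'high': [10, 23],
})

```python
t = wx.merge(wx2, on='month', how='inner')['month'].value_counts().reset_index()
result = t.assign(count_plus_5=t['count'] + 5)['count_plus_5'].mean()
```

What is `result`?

8.0

merge on 'month' (how='inner') → 6 rows:
  month  low    city  high
0   Mar  -10  Denver    10
1   Dec   -2   Quito    23
2   Dec  -10   Quito    23
3   Dec  -27    Lima    23
4   Mar    3   Perth    10
5   Dec  -24   Quito    23
value_counts of month:
month
Dec    4
Mar    2
Name: count, dtype: int64
reset_index():
  month  count
0   Dec      4
1   Mar      2
add column count_plus_5 = t['count'] + 5:
  month  count  count_plus_5
0   Dec      4             9
1   Mar      2             7
Finally, mean of column 'count_plus_5' = 8.0.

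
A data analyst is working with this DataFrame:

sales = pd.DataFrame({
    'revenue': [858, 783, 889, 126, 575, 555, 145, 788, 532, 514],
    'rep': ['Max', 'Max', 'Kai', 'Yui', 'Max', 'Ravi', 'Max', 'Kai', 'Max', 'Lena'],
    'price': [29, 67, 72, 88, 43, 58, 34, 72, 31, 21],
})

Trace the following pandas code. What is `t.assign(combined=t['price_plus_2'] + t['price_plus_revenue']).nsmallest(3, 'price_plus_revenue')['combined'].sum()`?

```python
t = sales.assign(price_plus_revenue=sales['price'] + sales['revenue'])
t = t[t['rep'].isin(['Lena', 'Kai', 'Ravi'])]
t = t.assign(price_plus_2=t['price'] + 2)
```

add column price_plus_revenue = sales['price'] + sales['revenue']:
   revenue   rep  price  price_plus_revenue
0      858   Max     29                 887
1      783   Max     67                 850
2      889   Kai     72                 961
3      126   Yui     88                 214
4      575   Max     43                 618
5      555  Ravi     58                 613
6      145   Max     34                 179
7      788   Kai     72                 860
8      532   Max     31                 563
9      514  Lena     21                 535
filter rows where rep in ['Lena', 'Kai', 'Ravi']:
   revenue   rep  price  price_plus_revenue
2      889   Kai     72                 961
5      555  Ravi     58                 613
7      788   Kai     72                 860
9      514  Lena     21                 535
add column price_plus_2 = t['price'] + 2:
   revenue   rep  price  price_plus_revenue  price_plus_2
2      889   Kai     72                 961            74
5      555  Ravi     58                 613            60
7      788   Kai     72                 860            74
9      514  Lena     21                 535            23
add column combined = t['price_plus_2'] + t['price_plus_revenue']:
   revenue   rep  price  price_plus_revenue  price_plus_2  combined
2      889   Kai     72                 961            74      1035
5      555  Ravi     58                 613            60       673
7      788   Kai     72                 860            74       934
9      514  Lena     21                 535            23       558
take 3 rows with smallest price_plus_revenue:
   revenue   rep  price  price_plus_revenue  price_plus_2  combined
9      514  Lena     21                 535            23       558
5      555  Ravi     58                 613            60       673
7      788   Kai     72                 860            74       934
Taking the sum of column 'combined' gives 2165.

2165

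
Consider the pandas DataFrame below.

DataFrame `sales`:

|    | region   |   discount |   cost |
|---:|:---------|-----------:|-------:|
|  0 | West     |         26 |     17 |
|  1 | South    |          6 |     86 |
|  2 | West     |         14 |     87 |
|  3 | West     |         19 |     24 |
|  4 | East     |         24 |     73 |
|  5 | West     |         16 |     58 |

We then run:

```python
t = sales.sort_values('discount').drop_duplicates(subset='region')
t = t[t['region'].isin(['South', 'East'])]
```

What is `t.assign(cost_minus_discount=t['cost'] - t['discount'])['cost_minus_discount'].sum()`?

sort by discount:
  region  discount  cost
1  South         6    86
2   West        14    87
5   West        16    58
3   West        19    24
4   East        24    73
0   West        26    17
drop duplicate region (keep=first):
  region  discount  cost
1  South         6    86
2   West        14    87
4   East        24    73
filter rows where region in ['South', 'East']:
  region  discount  cost
1  South         6    86
4   East        24    73
add column cost_minus_discount = t['cost'] - t['discount']:
  region  discount  cost  cost_minus_discount
1  South         6    86                   80
4   East        24    73                   49
Taking the sum of column 'cost_minus_discount' gives 129.

129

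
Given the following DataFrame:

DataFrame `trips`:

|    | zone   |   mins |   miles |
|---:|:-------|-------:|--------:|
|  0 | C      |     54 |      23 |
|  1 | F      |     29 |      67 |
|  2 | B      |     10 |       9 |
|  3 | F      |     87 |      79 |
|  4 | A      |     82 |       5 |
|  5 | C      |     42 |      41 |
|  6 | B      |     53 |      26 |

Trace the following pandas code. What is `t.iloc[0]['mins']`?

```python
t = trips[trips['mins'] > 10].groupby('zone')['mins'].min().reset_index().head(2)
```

filter rows where mins > 10:
  zone  mins  miles
0    C    54     23
1    F    29     67
3    F    87     79
4    A    82      5
5    C    42     41
6    B    53     26
group by zone, min of mins:
zone
A    82
B    53
C    42
F    29
Name: mins, dtype: int64
reset_index():
  zone  mins
0    A    82
1    B    53
2    C    42
3    F    29
take first 2 rows:
  zone  mins
0    A    82
1    B    53
So iloc[0]['mins'] = 82.

82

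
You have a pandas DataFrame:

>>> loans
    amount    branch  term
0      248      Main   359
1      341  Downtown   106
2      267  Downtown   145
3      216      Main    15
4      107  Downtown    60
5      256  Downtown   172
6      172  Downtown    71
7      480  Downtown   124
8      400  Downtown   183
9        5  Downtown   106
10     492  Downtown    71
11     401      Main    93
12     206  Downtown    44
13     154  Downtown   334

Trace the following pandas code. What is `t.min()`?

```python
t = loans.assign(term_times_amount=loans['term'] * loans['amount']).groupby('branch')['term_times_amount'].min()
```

add column term_times_amount = loans['term'] * loans['amount']:
    amount    branch  term  term_times_amount
0      248      Main   359              89032
1      341  Downtown   106              36146
2      267  Downtown   145              38715
3      216      Main    15               3240
4      107  Downtown    60               6420
5      256  Downtown   172              44032
6      172  Downtown    71              12212
7      480  Downtown   124              59520
8      400  Downtown   183              73200
9        5  Downtown   106                530
10     492  Downtown    71              34932
11     401      Main    93              37293
12     206  Downtown    44               9064
13     154  Downtown   334              51436
group by branch, min of term_times_amount:
branch
Downtown     530
Main        3240
Name: term_times_amount, dtype: int64

530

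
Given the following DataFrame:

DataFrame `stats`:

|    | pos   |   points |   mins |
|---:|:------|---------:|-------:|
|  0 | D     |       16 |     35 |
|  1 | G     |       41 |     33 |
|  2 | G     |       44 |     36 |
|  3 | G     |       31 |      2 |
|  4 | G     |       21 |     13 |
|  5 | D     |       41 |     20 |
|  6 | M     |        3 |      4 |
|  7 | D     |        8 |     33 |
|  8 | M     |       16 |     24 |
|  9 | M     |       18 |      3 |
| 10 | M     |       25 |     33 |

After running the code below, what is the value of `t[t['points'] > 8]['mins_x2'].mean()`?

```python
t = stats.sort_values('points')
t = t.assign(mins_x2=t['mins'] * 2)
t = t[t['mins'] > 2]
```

sort by points:
   pos  points  mins
6    M       3     4
7    D       8    33
0    D      16    35
8    M      16    24
9    M      18     3
4    G      21    13
10   M      25    33
3    G      31     2
1    G      41    33
5    D      41    20
2    G      44    36
add column mins_x2 = t['mins'] * 2:
   pos  points  mins  mins_x2
6    M       3     4        8
7    D       8    33       66
0    D      16    35       70
8    M      16    24       48
9    M      18     3        6
4    G      21    13       26
10   M      25    33       66
3    G      31     2        4
1    G      41    33       66
5    D      41    20       40
2    G      44    36       72
filter rows where mins > 2:
   pos  points  mins  mins_x2
6    M       3     4        8
7    D       8    33       66
0    D      16    35       70
8    M      16    24       48
9    M      18     3        6
4    G      21    13       26
10   M      25    33       66
1    G      41    33       66
5    D      41    20       40
2    G      44    36       72
filter rows where points > 8:
   pos  points  mins  mins_x2
0    D      16    35       70
8    M      16    24       48
9    M      18     3        6
4    G      21    13       26
10   M      25    33       66
1    G      41    33       66
5    D      41    20       40
2    G      44    36       72
Then the mean of column 'mins_x2': 49.25

49.25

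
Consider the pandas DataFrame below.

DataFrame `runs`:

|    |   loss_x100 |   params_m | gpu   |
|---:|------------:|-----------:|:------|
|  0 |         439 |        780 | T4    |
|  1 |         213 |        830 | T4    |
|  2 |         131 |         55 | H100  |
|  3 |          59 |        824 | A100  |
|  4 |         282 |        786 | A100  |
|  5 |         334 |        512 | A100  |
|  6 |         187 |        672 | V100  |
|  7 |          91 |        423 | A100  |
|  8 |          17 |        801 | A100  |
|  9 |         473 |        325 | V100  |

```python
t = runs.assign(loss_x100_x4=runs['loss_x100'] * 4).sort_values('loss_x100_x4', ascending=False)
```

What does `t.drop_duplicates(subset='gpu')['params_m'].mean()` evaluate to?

add column loss_x100_x4 = runs['loss_x100'] * 4:
   loss_x100  params_m   gpu  loss_x100_x4
0        439       780    T4          1756
1        213       830    T4           852
2        131        55  H100           524
3         59       824  A100           236
4        282       786  A100          1128
5        334       512  A100          1336
6        187       672  V100           748
7         91       423  A100           364
8         17       801  A100            68
9        473       325  V100          1892
sort by loss_x100_x4 descending:
   loss_x100  params_m   gpu  loss_x100_x4
9        473       325  V100          1892
0        439       780    T4          1756
5        334       512  A100          1336
4        282       786  A100          1128
1        213       830    T4           852
6        187       672  V100           748
2        131        55  H100           524
7         91       423  A100           364
3         59       824  A100           236
8         17       801  A100            68
drop duplicate gpu (keep=first):
   loss_x100  params_m   gpu  loss_x100_x4
9        473       325  V100          1892
0        439       780    T4          1756
5        334       512  A100          1336
2        131        55  H100           524
The mean of column 'params_m' is 418.0.

418.0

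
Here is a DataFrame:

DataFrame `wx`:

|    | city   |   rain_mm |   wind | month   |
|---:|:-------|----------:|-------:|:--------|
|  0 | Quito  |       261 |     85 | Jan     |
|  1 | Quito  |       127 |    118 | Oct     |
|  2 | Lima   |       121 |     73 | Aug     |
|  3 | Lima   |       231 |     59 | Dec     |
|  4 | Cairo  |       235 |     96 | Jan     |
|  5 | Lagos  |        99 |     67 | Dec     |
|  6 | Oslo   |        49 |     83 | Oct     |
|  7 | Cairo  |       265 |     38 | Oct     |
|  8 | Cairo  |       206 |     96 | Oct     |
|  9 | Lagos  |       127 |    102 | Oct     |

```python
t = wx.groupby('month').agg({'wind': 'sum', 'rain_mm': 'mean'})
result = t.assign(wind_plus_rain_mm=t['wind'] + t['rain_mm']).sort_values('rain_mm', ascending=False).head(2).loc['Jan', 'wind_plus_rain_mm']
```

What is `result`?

group by month: sum(wind), mean(rain_mm):
       wind  rain_mm
month               
Aug      73    121.0
Dec     126    165.0
Jan     181    248.0
Oct     437    154.8
add column wind_plus_rain_mm = t['wind'] + t['rain_mm']:
       wind  rain_mm  wind_plus_rain_mm
month                                  
Aug      73    121.0              194.0
Dec     126    165.0              291.0
Jan     181    248.0              429.0
Oct     437    154.8              591.8
sort by rain_mm descending:
       wind  rain_mm  wind_plus_rain_mm
month                                  
Jan     181    248.0              429.0
Dec     126    165.0              291.0
Oct     437    154.8              591.8
Aug      73    121.0              194.0
take first 2 rows:
       wind  rain_mm  wind_plus_rain_mm
month                                  
Jan     181    248.0              429.0
Dec     126    165.0              291.0
Reading off the value at row 'Jan', column 'wind_plus_rain_mm', we get 429.0.

429.0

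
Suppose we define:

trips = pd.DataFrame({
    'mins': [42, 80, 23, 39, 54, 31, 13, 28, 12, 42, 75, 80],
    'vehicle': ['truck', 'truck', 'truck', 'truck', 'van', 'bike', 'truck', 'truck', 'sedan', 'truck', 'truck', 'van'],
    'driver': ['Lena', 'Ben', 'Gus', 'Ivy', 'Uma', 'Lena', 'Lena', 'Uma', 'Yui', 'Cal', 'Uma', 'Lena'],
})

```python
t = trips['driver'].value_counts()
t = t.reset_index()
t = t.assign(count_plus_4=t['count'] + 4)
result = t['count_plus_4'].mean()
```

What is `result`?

5.71428571429

value_counts of driver:
driver
Lena    4
Uma     3
Ben     1
Gus     1
Ivy     1
Yui     1
Cal     1
Name: count, dtype: int64
reset_index():
  driver  count
0   Lena      4
1    Uma      3
2    Ben      1
3    Gus      1
4    Ivy      1
5    Yui      1
6    Cal      1
add column count_plus_4 = t['count'] + 4:
  driver  count  count_plus_4
0   Lena      4             8
1    Uma      3             7
2    Ben      1             5
3    Gus      1             5
4    Ivy      1             5
5    Yui      1             5
6    Cal      1             5
So mean() = 5.71428571429.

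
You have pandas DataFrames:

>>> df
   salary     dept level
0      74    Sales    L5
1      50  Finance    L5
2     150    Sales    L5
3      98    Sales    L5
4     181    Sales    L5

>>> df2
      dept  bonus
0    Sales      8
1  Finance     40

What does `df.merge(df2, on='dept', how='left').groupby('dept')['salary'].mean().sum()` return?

merge on 'dept' (how='left') → 5 rows:
   salary     dept level  bonus
0      74    Sales    L5      8
1      50  Finance    L5     40
2     150    Sales    L5      8
3      98    Sales    L5      8
4     181    Sales    L5      8
group by dept, mean of salary:
dept
Finance     50.00
Sales      125.75
Name: salary, dtype: float64
Taking the sum of the resulting series gives 175.75.

175.75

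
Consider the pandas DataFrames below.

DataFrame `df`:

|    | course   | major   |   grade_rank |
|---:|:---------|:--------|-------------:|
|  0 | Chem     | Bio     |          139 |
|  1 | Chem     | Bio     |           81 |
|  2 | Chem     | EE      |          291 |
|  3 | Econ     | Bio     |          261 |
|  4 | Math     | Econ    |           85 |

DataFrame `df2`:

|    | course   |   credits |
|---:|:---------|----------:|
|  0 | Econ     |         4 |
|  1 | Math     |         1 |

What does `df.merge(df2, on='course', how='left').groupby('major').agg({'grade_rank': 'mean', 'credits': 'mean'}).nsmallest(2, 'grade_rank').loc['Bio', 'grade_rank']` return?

merge on 'course' (how='left') → 5 rows:
  course major  grade_rank  credits
0   Chem   Bio         139      NaN
1   Chem   Bio          81      NaN
2   Chem    EE         291      NaN
3   Econ   Bio         261      4.0
4   Math  Econ          85      1.0
group by major: mean(grade_rank), mean(credits):
       grade_rank  credits
major                     
Bio    160.333333      4.0
EE     291.000000      NaN
Econ    85.000000      1.0
take 2 rows with smallest grade_rank:
       grade_rank  credits
major                     
Econ    85.000000      1.0
Bio    160.333333      4.0
Finally, value at row 'Bio', column 'grade_rank' = 160.333333333.

160.333333333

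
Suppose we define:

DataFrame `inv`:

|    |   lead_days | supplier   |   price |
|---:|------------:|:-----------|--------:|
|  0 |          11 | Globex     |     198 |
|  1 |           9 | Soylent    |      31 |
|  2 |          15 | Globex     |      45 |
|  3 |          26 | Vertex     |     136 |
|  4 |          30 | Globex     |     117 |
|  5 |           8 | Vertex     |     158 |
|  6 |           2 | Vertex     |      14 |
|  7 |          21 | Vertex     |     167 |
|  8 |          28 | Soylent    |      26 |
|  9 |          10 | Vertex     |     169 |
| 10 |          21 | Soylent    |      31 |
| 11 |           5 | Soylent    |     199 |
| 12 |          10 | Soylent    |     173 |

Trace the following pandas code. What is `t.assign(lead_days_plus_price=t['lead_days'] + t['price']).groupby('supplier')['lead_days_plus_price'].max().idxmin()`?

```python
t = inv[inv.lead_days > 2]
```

filter rows where lead_days > 2:
    lead_days supplier  price
0          11   Globex    198
1           9  Soylent     31
2          15   Globex     45
3          26   Vertex    136
4          30   Globex    117
5           8   Vertex    158
7          21   Vertex    167
8          28  Soylent     26
9          10   Vertex    169
10         21  Soylent     31
11          5  Soylent    199
12         10  Soylent    173
add column lead_days_plus_price = t['lead_days'] + t['price']:
    lead_days supplier  price  lead_days_plus_price
0          11   Globex    198                   209
1           9  Soylent     31                    40
2          15   Globex     45                    60
3          26   Vertex    136                   162
4          30   Globex    117                   147
5           8   Vertex    158                   166
7          21   Vertex    167                   188
8          28  Soylent     26                    54
9          10   Vertex    169                   179
10         21  Soylent     31                    52
11          5  Soylent    199                   204
12         10  Soylent    173                   183
group by supplier, max of lead_days_plus_price:
supplier
Globex     209
Soylent    204
Vertex     188
Name: lead_days_plus_price, dtype: int64
Then the label with the smallest value: Vertex

Vertex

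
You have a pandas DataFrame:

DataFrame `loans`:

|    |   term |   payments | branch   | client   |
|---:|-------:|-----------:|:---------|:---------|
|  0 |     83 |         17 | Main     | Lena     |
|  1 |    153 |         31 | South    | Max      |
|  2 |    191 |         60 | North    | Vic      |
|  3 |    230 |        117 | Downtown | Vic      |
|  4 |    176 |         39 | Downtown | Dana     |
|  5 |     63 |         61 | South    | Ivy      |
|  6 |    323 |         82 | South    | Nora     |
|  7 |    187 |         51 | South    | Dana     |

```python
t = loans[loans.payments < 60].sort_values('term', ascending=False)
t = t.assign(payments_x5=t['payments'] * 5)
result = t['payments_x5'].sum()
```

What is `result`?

690

filter rows where payments < 60:
   term  payments    branch client
0    83        17      Main   Lena
1   153        31     South    Max
4   176        39  Downtown   Dana
7   187        51     South   Dana
sort by term descending:
   term  payments    branch client
7   187        51     South   Dana
4   176        39  Downtown   Dana
1   153        31     South    Max
0    83        17      Main   Lena
add column payments_x5 = t['payments'] * 5:
   term  payments    branch client  payments_x5
7   187        51     South   Dana          255
4   176        39  Downtown   Dana          195
1   153        31     South    Max          155
0    83        17      Main   Lena           85
So sum() = 690.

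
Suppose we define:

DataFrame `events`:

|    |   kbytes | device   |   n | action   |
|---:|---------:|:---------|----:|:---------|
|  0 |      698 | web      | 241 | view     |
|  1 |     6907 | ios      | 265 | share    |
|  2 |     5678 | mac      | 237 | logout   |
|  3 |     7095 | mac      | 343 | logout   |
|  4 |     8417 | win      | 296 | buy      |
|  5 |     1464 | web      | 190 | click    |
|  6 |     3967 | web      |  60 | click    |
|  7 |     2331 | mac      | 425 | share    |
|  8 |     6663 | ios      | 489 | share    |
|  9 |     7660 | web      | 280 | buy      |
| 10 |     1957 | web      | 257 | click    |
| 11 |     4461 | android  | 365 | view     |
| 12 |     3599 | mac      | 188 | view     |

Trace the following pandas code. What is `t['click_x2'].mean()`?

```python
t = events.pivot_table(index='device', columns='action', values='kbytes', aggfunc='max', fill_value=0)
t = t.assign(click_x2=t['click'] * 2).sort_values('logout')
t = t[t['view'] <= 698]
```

pivot: rows=device, cols=action, max(kbytes):
action    buy  click  logout  share  view
device                                   
android     0      0       0      0  4461
ios         0      0       0   6907     0
mac         0      0    7095   2331  3599
web      7660   3967       0      0   698
win      8417      0       0      0     0
add column click_x2 = t['click'] * 2:
action    buy  click  logout  share  view  click_x2
device                                             
android     0      0       0      0  4461         0
ios         0      0       0   6907     0         0
mac         0      0    7095   2331  3599         0
web      7660   3967       0      0   698      7934
win      8417      0       0      0     0         0
sort by logout:
action    buy  click  logout  share  view  click_x2
device                                             
android     0      0       0      0  4461         0
ios         0      0       0   6907     0         0
web      7660   3967       0      0   698      7934
win      8417      0       0      0     0         0
mac         0      0    7095   2331  3599         0
filter rows where view <= 698:
action   buy  click  logout  share  view  click_x2
device                                            
ios        0      0       0   6907     0         0
web     7660   3967       0      0   698      7934
win     8417      0       0      0     0         0
The mean of column 'click_x2' is 2644.66666667.

2644.66666667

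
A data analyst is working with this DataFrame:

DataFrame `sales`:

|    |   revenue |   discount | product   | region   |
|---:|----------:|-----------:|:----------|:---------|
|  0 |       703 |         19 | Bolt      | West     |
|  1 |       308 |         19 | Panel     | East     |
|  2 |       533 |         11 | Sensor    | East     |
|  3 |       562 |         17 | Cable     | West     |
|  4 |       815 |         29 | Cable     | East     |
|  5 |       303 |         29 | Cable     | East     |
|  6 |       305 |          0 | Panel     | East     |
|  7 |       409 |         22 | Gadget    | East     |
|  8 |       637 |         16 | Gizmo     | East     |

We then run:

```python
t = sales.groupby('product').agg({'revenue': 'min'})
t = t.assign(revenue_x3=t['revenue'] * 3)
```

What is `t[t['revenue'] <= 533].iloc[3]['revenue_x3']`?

group by product, min of revenue:
         revenue
product         
Bolt         703
Cable        303
Gadget       409
Gizmo        637
Panel        305
Sensor       533
add column revenue_x3 = t['revenue'] * 3:
         revenue  revenue_x3
product                     
Bolt         703        2109
Cable        303         909
Gadget       409        1227
Gizmo        637        1911
Panel        305         915
Sensor       533        1599
filter rows where revenue <= 533:
         revenue  revenue_x3
product                     
Cable        303         909
Gadget       409        1227
Panel        305         915
Sensor       533        1599
Then the value at position 3, column 'revenue_x3': 1599

1599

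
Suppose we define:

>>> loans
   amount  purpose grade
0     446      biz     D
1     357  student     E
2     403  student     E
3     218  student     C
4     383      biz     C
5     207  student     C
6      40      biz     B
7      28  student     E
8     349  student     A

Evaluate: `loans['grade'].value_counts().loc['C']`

3

value_counts of grade:
grade
E    3
C    3
D    1
B    1
A    1
Name: count, dtype: int64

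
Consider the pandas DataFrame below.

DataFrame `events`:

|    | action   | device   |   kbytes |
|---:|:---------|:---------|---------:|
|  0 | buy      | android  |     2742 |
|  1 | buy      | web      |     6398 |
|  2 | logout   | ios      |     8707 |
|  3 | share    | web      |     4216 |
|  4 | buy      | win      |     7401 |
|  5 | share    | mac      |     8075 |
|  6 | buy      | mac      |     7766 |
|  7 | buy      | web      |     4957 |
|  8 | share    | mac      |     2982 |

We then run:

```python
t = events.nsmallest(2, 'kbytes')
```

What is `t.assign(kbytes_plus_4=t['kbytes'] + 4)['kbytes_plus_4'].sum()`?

5732

take 2 rows with smallest kbytes:
  action   device  kbytes
0    buy  android    2742
8  share      mac    2982
add column kbytes_plus_4 = t['kbytes'] + 4:
  action   device  kbytes  kbytes_plus_4
0    buy  android    2742           2746
8  share      mac    2982           2986
Hence 5732.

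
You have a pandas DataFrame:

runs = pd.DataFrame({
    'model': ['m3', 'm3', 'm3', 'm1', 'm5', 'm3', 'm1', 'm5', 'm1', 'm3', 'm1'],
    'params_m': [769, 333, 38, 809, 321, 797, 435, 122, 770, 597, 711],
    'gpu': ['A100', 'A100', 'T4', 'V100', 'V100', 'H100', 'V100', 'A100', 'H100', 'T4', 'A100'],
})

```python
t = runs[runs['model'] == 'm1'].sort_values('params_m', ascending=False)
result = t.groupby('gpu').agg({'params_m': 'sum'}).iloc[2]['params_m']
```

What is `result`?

1244

filter rows where model == 'm1':
   model  params_m   gpu
3     m1       809  V100
6     m1       435  V100
8     m1       770  H100
10    m1       711  A100
sort by params_m descending:
   model  params_m   gpu
3     m1       809  V100
8     m1       770  H100
10    m1       711  A100
6     m1       435  V100
group by gpu, sum of params_m:
      params_m
gpu           
A100       711
H100       770
V100      1244
So iloc[2]['params_m'] = 1244.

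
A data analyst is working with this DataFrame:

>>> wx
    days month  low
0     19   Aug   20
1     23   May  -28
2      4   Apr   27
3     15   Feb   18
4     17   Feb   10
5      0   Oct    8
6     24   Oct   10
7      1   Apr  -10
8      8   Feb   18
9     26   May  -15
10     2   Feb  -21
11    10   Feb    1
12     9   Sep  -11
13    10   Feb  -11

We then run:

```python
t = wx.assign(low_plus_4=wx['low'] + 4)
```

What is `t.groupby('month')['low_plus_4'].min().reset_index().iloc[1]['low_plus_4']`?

add column low_plus_4 = wx['low'] + 4:
    days month  low  low_plus_4
0     19   Aug   20          24
1     23   May  -28         -24
2      4   Apr   27          31
3     15   Feb   18          22
4     17   Feb   10          14
5      0   Oct    8          12
6     24   Oct   10          14
7      1   Apr  -10          -6
8      8   Feb   18          22
9     26   May  -15         -11
10     2   Feb  -21         -17
11    10   Feb    1           5
12     9   Sep  -11          -7
13    10   Feb  -11          -7
group by month, min of low_plus_4:
month
Apr    -6
Aug    24
Feb   -17
May   -24
Oct    12
Sep    -7
Name: low_plus_4, dtype: int64
reset_index():
  month  low_plus_4
0   Apr          -6
1   Aug          24
2   Feb         -17
3   May         -24
4   Oct          12
5   Sep          -7
Hence 24.

24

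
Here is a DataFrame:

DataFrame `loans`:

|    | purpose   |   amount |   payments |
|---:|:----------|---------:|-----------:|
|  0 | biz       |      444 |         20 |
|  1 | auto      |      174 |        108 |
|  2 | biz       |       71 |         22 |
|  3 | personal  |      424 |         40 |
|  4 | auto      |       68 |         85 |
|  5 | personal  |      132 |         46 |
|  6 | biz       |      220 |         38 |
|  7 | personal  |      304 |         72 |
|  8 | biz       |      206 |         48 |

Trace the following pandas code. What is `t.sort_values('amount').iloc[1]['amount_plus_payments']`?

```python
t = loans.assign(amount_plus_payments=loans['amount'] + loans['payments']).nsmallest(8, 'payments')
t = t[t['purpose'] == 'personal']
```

376

add column amount_plus_payments = loans['amount'] + loans['payments']:
    purpose  amount  payments  amount_plus_payments
0       biz     444        20                   464
1      auto     174       108                   282
2       biz      71        22                    93
3  personal     424        40                   464
4      auto      68        85                   153
5  personal     132        46                   178
6       biz     220        38                   258
7  personal     304        72                   376
8       biz     206        48                   254
take 8 rows with smallest payments:
    purpose  amount  payments  amount_plus_payments
0       biz     444        20                   464
2       biz      71        22                    93
6       biz     220        38                   258
3  personal     424        40                   464
5  personal     132        46                   178
8       biz     206        48                   254
7  personal     304        72                   376
4      auto      68        85                   153
filter rows where purpose == 'personal':
    purpose  amount  payments  amount_plus_payments
3  personal     424        40                   464
5  personal     132        46                   178
7  personal     304        72                   376
sort by amount:
    purpose  amount  payments  amount_plus_payments
5  personal     132        46                   178
7  personal     304        72                   376
3  personal     424        40                   464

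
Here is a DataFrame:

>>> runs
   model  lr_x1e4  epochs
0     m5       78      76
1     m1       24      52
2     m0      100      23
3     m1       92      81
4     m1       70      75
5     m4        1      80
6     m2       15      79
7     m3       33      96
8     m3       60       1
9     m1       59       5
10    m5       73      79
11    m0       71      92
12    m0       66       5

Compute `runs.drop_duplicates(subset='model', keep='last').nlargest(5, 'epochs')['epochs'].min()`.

5

drop duplicate model (keep=last):
   model  lr_x1e4  epochs
5     m4        1      80
6     m2       15      79
8     m3       60       1
9     m1       59       5
10    m5       73      79
12    m0       66       5
take 5 rows with largest epochs:
   model  lr_x1e4  epochs
5     m4        1      80
6     m2       15      79
10    m5       73      79
9     m1       59       5
12    m0       66       5
Reading off the min of column 'epochs', we get 5.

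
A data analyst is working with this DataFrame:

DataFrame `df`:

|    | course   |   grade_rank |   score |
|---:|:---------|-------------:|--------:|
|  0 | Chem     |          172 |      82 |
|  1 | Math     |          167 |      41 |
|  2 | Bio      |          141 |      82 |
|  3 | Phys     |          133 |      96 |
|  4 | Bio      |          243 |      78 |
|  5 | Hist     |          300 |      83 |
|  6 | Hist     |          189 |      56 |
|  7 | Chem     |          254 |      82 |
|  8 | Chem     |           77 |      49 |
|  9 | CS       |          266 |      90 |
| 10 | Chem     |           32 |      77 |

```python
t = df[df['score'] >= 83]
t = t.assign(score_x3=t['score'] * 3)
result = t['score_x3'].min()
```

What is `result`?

filter rows where score >= 83:
  course  grade_rank  score
3   Phys         133     96
5   Hist         300     83
9     CS         266     90
add column score_x3 = t['score'] * 3:
  course  grade_rank  score  score_x3
3   Phys         133     96       288
5   Hist         300     83       249
9     CS         266     90       270
Reading off the min of column 'score_x3', we get 249.

249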